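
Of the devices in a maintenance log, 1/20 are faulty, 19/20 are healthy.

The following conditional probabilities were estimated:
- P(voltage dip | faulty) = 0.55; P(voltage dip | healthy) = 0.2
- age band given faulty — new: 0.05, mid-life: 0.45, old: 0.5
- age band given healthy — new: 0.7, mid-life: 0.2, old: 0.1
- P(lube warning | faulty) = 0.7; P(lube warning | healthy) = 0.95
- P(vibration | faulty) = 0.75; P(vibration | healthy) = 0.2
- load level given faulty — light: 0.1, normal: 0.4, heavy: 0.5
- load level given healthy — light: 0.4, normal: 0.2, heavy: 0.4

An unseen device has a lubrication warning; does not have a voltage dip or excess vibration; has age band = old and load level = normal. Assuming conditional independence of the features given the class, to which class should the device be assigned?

faulty: 0.05 × (1−0.55) × 0.5 × 0.7 × (1−0.75) × 0.4 = 0.0007875
healthy: 0.95 × (1−0.2) × 0.1 × 0.95 × (1−0.2) × 0.2 = 0.011552
Highest score → healthy.

healthy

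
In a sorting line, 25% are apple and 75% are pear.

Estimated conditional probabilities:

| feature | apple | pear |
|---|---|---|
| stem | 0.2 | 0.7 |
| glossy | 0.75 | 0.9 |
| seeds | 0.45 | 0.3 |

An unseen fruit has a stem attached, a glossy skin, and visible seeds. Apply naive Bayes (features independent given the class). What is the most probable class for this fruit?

pear

apple: 0.25 × 0.2 × 0.75 × 0.45 = 0.016875
pear: 0.75 × 0.7 × 0.9 × 0.3 = 0.14175
Highest score → pear.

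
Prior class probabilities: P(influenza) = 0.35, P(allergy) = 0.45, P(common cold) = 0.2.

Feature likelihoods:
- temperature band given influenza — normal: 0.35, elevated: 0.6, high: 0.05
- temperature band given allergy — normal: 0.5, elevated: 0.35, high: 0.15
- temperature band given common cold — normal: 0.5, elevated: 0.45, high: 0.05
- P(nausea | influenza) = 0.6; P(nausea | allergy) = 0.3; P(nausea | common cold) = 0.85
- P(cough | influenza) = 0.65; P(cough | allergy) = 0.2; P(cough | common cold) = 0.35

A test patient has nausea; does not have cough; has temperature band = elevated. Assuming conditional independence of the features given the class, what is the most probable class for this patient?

common cold

influenza: 0.35 × 0.6 × 0.6 × (1−0.65) = 0.0441
allergy: 0.45 × 0.35 × 0.3 × (1−0.2) = 0.0378
common cold: 0.2 × 0.45 × 0.85 × (1−0.35) = 0.049725
Highest score → common cold.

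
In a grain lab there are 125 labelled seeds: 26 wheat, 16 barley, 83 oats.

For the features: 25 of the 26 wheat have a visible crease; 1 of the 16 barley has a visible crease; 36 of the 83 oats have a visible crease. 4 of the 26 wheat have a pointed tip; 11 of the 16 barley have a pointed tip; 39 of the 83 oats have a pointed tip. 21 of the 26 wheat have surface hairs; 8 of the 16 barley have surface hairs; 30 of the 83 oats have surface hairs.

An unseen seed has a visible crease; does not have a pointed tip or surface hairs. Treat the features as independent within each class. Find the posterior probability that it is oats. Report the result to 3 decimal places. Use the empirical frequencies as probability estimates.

0.743

wheat: (26/125) × (25/26) × (22/26) × (5/26) ≈ 0.0325444
barley: (16/125) × (1/16) × (5/16) × (8/16) = 0.00125
oats: (83/125) × (36/83) × (44/83) × (53/83) ≈ 0.0974911
P(oats | x) = 0.0974911 / 0.1312855 ≈ 0.743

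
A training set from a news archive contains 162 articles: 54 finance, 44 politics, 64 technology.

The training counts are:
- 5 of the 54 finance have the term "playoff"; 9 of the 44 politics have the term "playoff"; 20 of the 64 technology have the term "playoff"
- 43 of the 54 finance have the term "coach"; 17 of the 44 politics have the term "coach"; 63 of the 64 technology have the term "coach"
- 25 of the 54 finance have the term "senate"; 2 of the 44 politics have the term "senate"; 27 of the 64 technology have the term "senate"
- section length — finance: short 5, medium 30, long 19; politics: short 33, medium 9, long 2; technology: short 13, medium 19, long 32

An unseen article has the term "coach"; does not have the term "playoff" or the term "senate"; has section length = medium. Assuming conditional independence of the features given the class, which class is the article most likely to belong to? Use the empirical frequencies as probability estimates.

finance

finance: (54/162) × (49/54) × (43/54) × (29/54) × (30/54) ≈ 0.07186
politics: (44/162) × (35/44) × (17/44) × (42/44) × (9/44) ≈ 0.0162981
technology: (64/162) × (44/64) × (63/64) × (37/64) × (19/64) ≈ 0.0458874
Highest score → finance.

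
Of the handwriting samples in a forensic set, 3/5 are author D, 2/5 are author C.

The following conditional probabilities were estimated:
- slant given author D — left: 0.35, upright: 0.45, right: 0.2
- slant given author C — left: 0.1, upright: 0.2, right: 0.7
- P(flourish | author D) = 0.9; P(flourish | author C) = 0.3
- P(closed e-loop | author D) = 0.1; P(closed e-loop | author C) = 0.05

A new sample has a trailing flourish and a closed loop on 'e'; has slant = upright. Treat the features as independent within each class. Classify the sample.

author D

author D: 0.6 × 0.45 × 0.9 × 0.1 = 0.0243
author C: 0.4 × 0.2 × 0.3 × 0.05 = 0.0012
Highest score → author D.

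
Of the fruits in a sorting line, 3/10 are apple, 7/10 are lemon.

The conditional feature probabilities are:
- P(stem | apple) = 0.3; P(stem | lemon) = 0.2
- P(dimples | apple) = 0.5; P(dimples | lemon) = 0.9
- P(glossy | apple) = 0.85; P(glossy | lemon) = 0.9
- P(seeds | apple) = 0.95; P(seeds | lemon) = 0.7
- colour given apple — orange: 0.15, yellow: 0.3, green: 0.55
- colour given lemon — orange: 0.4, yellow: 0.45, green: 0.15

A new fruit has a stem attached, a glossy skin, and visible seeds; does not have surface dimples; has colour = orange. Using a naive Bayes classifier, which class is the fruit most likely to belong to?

apple: 0.3 × 0.3 × (1−0.5) × 0.85 × 0.95 × 0.15 = 0.005450625
lemon: 0.7 × 0.2 × (1−0.9) × 0.9 × 0.7 × 0.4 = 0.003528
Highest score → apple.

apple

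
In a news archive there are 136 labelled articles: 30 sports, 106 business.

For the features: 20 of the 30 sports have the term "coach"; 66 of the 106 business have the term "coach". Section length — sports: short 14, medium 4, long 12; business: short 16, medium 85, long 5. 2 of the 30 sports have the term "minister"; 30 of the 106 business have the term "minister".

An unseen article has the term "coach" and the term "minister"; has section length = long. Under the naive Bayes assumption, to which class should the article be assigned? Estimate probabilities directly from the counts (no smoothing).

sports: (30/136) × (20/30) × (12/30) × (2/30) ≈ 0.00392157
business: (106/136) × (66/106) × (5/106) × (30/106) ≈ 0.00647865
Highest score → business.

business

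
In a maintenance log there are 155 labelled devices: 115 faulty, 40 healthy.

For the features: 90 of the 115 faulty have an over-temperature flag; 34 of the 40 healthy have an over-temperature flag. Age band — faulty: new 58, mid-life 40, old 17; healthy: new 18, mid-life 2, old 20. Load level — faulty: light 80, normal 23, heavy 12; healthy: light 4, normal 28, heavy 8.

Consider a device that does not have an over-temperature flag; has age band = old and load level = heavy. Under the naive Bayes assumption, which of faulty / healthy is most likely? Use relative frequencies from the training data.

faulty: (115/155) × (25/115) × (17/115) × (12/115) ≈ 0.00248796
healthy: (40/155) × (6/40) × (20/40) × (8/40) ≈ 0.00387097
Highest score → healthy.

healthy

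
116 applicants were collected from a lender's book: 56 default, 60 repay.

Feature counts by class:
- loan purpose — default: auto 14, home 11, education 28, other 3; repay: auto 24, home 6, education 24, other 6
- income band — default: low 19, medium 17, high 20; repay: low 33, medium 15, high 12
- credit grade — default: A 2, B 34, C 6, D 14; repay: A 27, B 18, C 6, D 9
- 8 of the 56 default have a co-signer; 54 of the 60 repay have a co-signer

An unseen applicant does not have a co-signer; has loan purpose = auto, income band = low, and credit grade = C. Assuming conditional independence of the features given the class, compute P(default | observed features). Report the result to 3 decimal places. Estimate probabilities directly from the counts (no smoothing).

default: (56/116) × (14/56) × (19/56) × (6/56) × (48/56) ≈ 0.00376056
repay: (60/116) × (24/60) × (33/60) × (6/60) × (6/60) ≈ 0.00113793
P(default | x) = 0.00376056 / 0.00489849 ≈ 0.768

0.768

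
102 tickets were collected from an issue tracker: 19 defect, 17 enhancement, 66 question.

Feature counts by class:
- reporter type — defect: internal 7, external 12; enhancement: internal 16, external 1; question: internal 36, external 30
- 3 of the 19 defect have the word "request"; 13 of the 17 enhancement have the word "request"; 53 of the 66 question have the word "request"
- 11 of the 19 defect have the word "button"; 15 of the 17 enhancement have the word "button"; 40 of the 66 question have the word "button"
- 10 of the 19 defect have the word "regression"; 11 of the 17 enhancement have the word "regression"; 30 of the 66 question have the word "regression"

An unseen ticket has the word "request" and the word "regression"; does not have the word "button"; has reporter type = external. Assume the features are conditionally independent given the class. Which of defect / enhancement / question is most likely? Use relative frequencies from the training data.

question

defect: (19/102) × (12/19) × (3/19) × (8/19) × (10/19) ≈ 0.00411653
enhancement: (17/102) × (1/17) × (13/17) × (2/17) × (11/17) ≈ 0.000570715
question: (66/102) × (30/66) × (53/66) × (26/66) × (30/66) ≈ 0.0422921
Highest score → question.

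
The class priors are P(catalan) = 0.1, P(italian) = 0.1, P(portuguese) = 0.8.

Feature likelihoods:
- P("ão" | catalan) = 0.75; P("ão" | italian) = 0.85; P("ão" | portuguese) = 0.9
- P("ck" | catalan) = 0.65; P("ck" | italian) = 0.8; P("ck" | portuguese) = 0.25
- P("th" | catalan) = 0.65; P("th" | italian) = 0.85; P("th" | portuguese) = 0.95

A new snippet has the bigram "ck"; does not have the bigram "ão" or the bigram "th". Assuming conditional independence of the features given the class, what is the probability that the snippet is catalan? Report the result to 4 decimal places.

0.6701

catalan: 0.1 × (1−0.75) × 0.65 × (1−0.65) = 0.0056875
italian: 0.1 × (1−0.85) × 0.8 × (1−0.85) = 0.0018
portuguese: 0.8 × (1−0.9) × 0.25 × (1−0.95) = 0.001
P(catalan | x) = 0.0056875 / 0.0084875 ≈ 0.6701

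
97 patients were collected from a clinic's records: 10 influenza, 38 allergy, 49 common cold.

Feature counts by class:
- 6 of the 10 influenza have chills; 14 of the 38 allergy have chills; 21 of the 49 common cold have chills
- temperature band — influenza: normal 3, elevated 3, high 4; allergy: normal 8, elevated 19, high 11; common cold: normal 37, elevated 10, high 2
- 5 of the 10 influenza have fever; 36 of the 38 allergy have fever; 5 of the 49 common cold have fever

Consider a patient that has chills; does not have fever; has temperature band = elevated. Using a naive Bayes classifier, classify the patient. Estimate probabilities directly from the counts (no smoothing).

common cold

influenza: (10/97) × (6/10) × (3/10) × (5/10) ≈ 0.00927835
allergy: (38/97) × (14/38) × (19/38) × (2/38) ≈ 0.00379816
common cold: (49/97) × (21/49) × (10/49) × (44/49) ≈ 0.0396742
Highest score → common cold.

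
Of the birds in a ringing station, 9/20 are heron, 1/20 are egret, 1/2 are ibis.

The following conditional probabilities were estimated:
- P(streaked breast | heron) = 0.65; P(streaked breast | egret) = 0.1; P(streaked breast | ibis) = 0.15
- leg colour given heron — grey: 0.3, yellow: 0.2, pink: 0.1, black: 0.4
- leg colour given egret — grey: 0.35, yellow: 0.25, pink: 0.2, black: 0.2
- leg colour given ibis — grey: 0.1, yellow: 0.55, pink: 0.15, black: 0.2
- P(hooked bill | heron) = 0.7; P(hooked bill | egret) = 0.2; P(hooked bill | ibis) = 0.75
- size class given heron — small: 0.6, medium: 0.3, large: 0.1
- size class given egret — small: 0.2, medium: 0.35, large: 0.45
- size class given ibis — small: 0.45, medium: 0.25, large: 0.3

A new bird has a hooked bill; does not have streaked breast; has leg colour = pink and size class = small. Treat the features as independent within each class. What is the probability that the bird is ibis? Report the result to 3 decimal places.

heron: 0.45 × (1−0.65) × 0.1 × 0.7 × 0.6 = 0.006615
egret: 0.05 × (1−0.1) × 0.2 × 0.2 × 0.2 = 0.00036
ibis: 0.5 × (1−0.15) × 0.15 × 0.75 × 0.45 = 0.021515625
P(ibis | x) = 0.021515625 / 0.028490625 ≈ 0.755

0.755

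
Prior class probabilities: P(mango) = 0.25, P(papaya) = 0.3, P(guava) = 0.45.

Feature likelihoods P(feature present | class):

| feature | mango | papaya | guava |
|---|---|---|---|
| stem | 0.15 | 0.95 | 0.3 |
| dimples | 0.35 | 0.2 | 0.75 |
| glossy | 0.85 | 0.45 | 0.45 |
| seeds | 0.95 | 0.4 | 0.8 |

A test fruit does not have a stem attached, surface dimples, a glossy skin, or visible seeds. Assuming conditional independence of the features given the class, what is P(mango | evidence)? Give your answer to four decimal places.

mango: 0.25 × (1−0.15) × (1−0.35) × (1−0.85) × (1−0.95) = 0.0010359375
papaya: 0.3 × (1−0.95) × (1−0.2) × (1−0.45) × (1−0.4) = 0.00396
guava: 0.45 × (1−0.3) × (1−0.75) × (1−0.45) × (1−0.8) = 0.0086625
P(mango | x) = 0.0010359375 / 0.0136584375 ≈ 0.0758

0.0758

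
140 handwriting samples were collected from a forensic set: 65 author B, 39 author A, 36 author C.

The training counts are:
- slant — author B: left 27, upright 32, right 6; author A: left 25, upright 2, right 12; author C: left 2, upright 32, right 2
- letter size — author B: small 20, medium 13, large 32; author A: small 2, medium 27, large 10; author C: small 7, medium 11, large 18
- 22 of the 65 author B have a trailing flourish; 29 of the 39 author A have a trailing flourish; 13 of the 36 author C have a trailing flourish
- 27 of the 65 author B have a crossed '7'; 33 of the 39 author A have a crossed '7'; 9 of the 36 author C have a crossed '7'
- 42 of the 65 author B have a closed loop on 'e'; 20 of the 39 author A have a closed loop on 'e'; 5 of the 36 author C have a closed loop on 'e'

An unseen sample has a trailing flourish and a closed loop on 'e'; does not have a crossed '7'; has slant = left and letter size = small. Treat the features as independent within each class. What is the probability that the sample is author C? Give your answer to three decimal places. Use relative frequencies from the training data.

0.013

author B: (65/140) × (27/65) × (20/65) × (22/65) × (38/65) × (42/65) ≈ 0.00758696
author A: (39/140) × (25/39) × (2/39) × (29/39) × (6/39) × (20/39) ≈ 0.000537233
author C: (36/140) × (2/36) × (7/36) × (13/36) × (27/36) × (5/36) ≈ 0.000104488
P(author C | x) = 0.000104488 / 0.008228681 ≈ 0.013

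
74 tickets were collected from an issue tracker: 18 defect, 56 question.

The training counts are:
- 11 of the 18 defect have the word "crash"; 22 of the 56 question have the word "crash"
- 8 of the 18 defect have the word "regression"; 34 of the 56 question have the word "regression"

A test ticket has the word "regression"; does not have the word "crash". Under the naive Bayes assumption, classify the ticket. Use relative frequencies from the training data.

question

defect: (18/74) × (7/18) × (8/18) ≈ 0.042042
question: (56/74) × (34/56) × (34/56) ≈ 0.278958
Highest score → question.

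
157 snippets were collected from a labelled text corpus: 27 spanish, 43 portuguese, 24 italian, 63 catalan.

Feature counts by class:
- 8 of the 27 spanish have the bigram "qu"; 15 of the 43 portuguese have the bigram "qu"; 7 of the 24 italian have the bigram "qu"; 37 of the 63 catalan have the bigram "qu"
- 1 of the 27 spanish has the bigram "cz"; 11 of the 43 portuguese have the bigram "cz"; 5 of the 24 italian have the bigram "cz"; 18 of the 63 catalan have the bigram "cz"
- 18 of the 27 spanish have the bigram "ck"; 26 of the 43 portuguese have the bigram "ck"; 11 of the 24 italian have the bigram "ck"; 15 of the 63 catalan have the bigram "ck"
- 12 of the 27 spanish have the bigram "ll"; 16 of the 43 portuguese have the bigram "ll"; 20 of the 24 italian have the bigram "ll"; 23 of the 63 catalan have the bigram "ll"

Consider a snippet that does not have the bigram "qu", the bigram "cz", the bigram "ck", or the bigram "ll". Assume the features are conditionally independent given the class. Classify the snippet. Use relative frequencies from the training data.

catalan

spanish: (27/157) × (19/27) × (26/27) × (9/27) × (15/27) ≈ 0.0215809
portuguese: (43/157) × (28/43) × (32/43) × (17/43) × (27/43) ≈ 0.032947
italian: (24/157) × (17/24) × (19/24) × (13/24) × (4/24) ≈ 0.00773878
catalan: (63/157) × (26/63) × (45/63) × (48/63) × (40/63) ≈ 0.0572224
Highest score → catalan.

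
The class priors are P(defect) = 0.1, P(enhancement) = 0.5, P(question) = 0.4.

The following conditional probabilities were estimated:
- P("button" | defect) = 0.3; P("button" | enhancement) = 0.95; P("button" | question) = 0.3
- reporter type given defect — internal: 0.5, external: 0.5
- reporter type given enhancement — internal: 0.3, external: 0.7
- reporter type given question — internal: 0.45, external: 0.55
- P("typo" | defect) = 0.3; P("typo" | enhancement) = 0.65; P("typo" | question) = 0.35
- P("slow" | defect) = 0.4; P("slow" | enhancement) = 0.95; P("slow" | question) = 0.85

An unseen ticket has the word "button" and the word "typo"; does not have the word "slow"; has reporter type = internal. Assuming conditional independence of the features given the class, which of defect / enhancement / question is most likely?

defect: 0.1 × 0.3 × 0.5 × 0.3 × (1−0.4) = 0.0027
enhancement: 0.5 × 0.95 × 0.3 × 0.65 × (1−0.95) = 0.00463125
question: 0.4 × 0.3 × 0.45 × 0.35 × (1−0.85) = 0.002835
Highest score → enhancement.

enhancement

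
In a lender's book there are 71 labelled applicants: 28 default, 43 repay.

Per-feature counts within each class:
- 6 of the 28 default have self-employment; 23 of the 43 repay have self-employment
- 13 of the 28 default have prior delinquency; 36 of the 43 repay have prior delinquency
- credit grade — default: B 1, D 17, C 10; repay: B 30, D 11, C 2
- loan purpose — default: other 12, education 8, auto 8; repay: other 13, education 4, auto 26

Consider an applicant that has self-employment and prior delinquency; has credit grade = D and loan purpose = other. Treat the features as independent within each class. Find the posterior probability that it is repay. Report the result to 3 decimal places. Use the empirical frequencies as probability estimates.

0.673

default: (28/71) × (6/28) × (13/28) × (17/28) × (12/28) ≈ 0.0102092
repay: (43/71) × (23/43) × (36/43) × (11/43) × (13/43) ≈ 0.020975
P(repay | x) = 0.020975 / 0.0311842 ≈ 0.673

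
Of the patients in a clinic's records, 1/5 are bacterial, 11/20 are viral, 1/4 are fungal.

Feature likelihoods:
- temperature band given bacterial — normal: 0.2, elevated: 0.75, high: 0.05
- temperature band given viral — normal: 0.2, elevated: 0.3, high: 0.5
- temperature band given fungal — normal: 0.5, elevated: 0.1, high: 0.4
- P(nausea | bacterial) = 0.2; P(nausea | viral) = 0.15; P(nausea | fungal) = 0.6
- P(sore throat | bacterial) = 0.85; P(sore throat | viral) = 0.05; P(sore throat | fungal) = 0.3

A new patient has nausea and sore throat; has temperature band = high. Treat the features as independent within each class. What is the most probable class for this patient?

bacterial: 0.2 × 0.05 × 0.2 × 0.85 = 0.0017
viral: 0.55 × 0.5 × 0.15 × 0.05 = 0.0020625
fungal: 0.25 × 0.4 × 0.6 × 0.3 = 0.018
Highest score → fungal.

fungal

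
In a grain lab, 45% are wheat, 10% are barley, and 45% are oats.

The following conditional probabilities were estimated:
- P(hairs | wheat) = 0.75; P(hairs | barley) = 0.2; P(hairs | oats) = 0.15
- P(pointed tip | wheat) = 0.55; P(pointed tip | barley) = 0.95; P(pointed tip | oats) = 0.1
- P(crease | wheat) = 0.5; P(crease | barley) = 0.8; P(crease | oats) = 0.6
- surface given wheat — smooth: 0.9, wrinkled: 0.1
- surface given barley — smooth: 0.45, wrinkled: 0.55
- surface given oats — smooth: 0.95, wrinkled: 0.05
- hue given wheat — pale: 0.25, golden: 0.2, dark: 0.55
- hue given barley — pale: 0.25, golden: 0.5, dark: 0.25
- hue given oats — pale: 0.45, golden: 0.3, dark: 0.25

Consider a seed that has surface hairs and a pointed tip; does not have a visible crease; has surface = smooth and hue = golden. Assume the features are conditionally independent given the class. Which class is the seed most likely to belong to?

wheat: 0.45 × 0.75 × 0.55 × (1−0.5) × 0.9 × 0.2 = 0.01670625
barley: 0.1 × 0.2 × 0.95 × (1−0.8) × 0.45 × 0.5 = 0.000855
oats: 0.45 × 0.15 × 0.1 × (1−0.6) × 0.95 × 0.3 = 0.0007695
Highest score → wheat.

wheat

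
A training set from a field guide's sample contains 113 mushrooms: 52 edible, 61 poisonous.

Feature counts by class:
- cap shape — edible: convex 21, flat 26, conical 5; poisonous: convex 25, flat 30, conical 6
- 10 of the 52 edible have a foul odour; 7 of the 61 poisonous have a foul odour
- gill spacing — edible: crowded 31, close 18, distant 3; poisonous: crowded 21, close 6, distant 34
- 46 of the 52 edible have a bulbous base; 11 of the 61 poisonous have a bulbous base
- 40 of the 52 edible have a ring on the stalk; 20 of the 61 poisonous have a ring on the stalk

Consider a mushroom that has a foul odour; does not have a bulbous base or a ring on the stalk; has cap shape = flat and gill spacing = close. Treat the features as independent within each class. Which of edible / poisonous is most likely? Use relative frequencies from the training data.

edible: (52/113) × (26/52) × (10/52) × (18/52) × (6/52) × (12/52) ≈ 0.000407837
poisonous: (61/113) × (30/61) × (7/61) × (6/61) × (50/61) × (41/61) ≈ 0.00165092
Highest score → poisonous.

poisonous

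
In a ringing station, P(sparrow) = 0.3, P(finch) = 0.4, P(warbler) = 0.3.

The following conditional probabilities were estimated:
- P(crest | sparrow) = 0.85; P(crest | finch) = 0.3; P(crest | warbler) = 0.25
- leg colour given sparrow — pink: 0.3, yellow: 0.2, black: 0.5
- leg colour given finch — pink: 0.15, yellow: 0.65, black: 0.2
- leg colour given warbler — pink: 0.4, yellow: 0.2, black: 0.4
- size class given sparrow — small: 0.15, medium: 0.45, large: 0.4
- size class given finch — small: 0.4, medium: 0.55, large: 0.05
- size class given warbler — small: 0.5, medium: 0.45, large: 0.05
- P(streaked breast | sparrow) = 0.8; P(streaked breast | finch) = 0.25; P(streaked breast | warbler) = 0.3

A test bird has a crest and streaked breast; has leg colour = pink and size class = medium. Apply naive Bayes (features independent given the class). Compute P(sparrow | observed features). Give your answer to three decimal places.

sparrow: 0.3 × 0.85 × 0.3 × 0.45 × 0.8 = 0.02754
finch: 0.4 × 0.3 × 0.15 × 0.55 × 0.25 = 0.002475
warbler: 0.3 × 0.25 × 0.4 × 0.45 × 0.3 = 0.00405
P(sparrow | x) = 0.02754 / 0.034065 ≈ 0.808

0.808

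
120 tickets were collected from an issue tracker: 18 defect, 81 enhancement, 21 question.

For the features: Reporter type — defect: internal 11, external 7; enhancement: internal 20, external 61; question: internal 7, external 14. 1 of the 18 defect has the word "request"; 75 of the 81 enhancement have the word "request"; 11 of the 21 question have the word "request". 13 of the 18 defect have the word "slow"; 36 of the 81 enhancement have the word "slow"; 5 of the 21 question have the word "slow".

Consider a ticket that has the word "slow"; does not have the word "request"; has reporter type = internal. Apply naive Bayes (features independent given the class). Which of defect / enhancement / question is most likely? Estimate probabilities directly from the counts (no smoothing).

defect: (18/120) × (11/18) × (17/18) × (13/18) ≈ 0.0625257
enhancement: (81/120) × (20/81) × (6/81) × (36/81) ≈ 0.00548697
question: (21/120) × (7/21) × (10/21) × (5/21) ≈ 0.00661376
Highest score → defect.

defect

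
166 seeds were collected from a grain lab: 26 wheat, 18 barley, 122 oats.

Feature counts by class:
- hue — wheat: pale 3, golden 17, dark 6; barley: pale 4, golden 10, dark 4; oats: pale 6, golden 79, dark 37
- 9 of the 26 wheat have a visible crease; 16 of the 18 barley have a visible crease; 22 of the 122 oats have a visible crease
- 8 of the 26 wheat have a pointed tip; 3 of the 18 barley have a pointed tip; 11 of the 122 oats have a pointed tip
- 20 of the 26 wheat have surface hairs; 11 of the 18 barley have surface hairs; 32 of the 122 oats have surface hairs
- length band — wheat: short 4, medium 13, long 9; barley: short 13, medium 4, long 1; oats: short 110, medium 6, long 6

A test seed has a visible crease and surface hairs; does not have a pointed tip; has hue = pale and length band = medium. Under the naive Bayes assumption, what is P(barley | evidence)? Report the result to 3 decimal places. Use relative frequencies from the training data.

wheat: (26/166) × (3/26) × (9/26) × (18/26) × (20/26) × (13/26) ≈ 0.00166574
barley: (18/166) × (4/18) × (16/18) × (15/18) × (11/18) × (4/18) ≈ 0.00242396
oats: (122/166) × (6/122) × (22/122) × (111/122) × (32/122) × (6/122) ≈ 0.0000764981
P(barley | x) = 0.00242396 / 0.0041661981 ≈ 0.582

0.582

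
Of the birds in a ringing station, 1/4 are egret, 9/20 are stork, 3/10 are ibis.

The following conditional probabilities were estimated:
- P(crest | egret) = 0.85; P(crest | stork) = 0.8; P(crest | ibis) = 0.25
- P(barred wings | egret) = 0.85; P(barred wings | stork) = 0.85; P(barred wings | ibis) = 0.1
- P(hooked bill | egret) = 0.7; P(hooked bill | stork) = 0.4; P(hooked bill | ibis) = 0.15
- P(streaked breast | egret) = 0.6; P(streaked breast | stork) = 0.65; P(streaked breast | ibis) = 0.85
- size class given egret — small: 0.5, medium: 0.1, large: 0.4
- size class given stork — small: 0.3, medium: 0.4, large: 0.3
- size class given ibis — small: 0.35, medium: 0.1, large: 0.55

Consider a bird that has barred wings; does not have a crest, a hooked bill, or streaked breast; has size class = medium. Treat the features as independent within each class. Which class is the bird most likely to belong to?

egret: 0.25 × (1−0.85) × 0.85 × (1−0.7) × (1−0.6) × 0.1 = 0.0003825
stork: 0.45 × (1−0.8) × 0.85 × (1−0.4) × (1−0.65) × 0.4 = 0.006426
ibis: 0.3 × (1−0.25) × 0.1 × (1−0.15) × (1−0.85) × 0.1 = 0.000286875
Highest score → stork.

stork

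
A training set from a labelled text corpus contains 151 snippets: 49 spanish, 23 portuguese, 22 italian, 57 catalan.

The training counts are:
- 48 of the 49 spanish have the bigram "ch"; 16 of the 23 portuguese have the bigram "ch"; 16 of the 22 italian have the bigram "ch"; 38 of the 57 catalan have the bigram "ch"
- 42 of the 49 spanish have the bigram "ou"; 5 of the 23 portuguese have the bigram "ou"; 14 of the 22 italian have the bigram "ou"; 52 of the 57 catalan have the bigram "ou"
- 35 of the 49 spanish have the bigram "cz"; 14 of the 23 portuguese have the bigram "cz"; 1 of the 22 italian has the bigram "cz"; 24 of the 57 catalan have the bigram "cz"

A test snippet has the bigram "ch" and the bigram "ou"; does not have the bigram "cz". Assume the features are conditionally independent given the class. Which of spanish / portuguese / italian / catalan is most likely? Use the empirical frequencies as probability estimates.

catalan

spanish: (49/151) × (48/49) × (42/49) × (14/49) ≈ 0.0778484
portuguese: (23/151) × (16/23) × (5/23) × (9/23) ≈ 0.00901363
italian: (22/151) × (16/22) × (14/22) × (21/22) ≈ 0.0643643
catalan: (57/151) × (38/57) × (52/57) × (33/57) ≈ 0.132915
Highest score → catalan.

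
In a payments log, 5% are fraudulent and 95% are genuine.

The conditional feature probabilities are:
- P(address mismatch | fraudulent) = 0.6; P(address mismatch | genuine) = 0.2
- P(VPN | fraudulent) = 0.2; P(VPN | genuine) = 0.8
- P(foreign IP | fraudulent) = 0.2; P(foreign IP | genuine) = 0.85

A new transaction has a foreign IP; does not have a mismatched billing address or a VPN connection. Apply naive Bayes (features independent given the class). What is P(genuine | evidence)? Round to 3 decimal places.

fraudulent: 0.05 × (1−0.6) × (1−0.2) × 0.2 = 0.0032
genuine: 0.95 × (1−0.2) × (1−0.8) × 0.85 = 0.1292
P(genuine | x) = 0.1292 / 0.1324 ≈ 0.976

0.976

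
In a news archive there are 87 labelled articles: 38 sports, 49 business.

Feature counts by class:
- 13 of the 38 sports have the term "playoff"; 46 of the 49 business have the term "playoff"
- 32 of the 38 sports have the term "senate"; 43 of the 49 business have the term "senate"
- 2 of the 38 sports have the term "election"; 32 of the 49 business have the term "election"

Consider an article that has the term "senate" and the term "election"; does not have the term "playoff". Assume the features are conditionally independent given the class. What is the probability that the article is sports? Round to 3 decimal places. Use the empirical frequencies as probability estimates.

sports: (38/87) × (25/38) × (32/38) × (2/38) ≈ 0.012736
business: (49/87) × (3/49) × (43/49) × (32/49) ≈ 0.0197619
P(sports | x) = 0.012736 / 0.0324979 ≈ 0.392

0.392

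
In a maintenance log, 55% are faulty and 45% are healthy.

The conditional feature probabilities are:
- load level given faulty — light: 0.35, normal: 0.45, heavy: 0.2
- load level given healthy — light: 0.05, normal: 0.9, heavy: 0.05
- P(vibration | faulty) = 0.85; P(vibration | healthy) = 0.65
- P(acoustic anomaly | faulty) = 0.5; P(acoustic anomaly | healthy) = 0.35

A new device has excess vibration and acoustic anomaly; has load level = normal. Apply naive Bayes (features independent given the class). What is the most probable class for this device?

faulty: 0.55 × 0.45 × 0.85 × 0.5 = 0.1051875
healthy: 0.45 × 0.9 × 0.65 × 0.35 = 0.0921375
Highest score → faulty.

faulty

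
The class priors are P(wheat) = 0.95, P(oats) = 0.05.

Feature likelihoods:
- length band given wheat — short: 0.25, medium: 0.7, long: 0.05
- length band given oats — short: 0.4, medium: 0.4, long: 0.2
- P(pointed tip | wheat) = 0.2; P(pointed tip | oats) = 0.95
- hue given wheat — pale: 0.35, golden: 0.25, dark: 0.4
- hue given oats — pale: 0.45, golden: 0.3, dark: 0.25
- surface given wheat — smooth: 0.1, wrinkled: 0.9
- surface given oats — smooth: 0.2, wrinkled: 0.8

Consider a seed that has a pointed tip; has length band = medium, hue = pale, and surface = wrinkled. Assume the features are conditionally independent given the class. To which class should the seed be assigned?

wheat: 0.95 × 0.7 × 0.2 × 0.35 × 0.9 = 0.041895
oats: 0.05 × 0.4 × 0.95 × 0.45 × 0.8 = 0.00684
Highest score → wheat.

wheat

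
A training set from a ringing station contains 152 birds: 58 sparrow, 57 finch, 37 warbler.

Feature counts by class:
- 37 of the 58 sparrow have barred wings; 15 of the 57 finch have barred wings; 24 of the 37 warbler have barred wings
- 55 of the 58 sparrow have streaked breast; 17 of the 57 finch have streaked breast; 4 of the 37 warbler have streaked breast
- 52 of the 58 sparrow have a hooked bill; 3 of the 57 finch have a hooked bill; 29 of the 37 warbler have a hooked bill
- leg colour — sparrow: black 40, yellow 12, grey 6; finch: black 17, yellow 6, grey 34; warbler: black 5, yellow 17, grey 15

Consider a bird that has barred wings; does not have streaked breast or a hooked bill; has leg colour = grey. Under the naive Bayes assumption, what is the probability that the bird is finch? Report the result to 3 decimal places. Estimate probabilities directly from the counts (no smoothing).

0.758

sparrow: (58/152) × (37/58) × (3/58) × (6/58) × (6/58) ≈ 0.00013474
finch: (57/152) × (15/57) × (40/57) × (54/57) × (34/57) ≈ 0.0391341
warbler: (37/152) × (24/37) × (33/37) × (8/37) × (15/37) ≈ 0.012344
P(finch | x) = 0.0391341 / 0.05161284 ≈ 0.758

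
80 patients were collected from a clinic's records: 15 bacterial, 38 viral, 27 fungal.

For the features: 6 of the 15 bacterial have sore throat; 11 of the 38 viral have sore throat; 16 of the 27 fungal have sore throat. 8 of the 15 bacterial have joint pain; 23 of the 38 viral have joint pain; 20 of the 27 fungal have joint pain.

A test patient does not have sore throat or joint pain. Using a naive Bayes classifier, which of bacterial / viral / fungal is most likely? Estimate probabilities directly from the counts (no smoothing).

bacterial: (15/80) × (9/15) × (7/15) = 0.0525
viral: (38/80) × (27/38) × (15/38) ≈ 0.133224
fungal: (27/80) × (11/27) × (7/27) ≈ 0.0356481
Highest score → viral.

viral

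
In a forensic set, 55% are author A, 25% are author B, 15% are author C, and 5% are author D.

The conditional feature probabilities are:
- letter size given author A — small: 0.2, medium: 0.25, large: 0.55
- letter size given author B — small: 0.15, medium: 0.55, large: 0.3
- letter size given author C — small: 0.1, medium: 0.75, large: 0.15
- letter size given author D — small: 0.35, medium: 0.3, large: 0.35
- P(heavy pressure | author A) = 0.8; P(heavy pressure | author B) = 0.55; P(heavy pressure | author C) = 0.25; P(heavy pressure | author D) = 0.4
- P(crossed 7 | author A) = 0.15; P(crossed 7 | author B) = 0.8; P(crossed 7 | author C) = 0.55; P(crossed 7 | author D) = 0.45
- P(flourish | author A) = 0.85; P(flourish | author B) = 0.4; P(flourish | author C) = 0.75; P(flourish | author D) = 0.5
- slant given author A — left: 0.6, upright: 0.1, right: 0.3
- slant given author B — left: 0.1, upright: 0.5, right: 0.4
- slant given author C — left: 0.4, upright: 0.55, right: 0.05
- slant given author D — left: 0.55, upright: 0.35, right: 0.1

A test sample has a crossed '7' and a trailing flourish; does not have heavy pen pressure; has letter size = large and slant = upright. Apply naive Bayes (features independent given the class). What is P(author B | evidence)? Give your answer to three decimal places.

author A: 0.55 × 0.55 × (1−0.8) × 0.15 × 0.85 × 0.1 = 0.000771375
author B: 0.25 × 0.3 × (1−0.55) × 0.8 × 0.4 × 0.5 = 0.0054
author C: 0.15 × 0.15 × (1−0.25) × 0.55 × 0.75 × 0.55 = 0.003828515625
author D: 0.05 × 0.35 × (1−0.4) × 0.45 × 0.5 × 0.35 = 0.000826875
P(author B | x) = 0.0054 / 0.010826765625 ≈ 0.499

0.499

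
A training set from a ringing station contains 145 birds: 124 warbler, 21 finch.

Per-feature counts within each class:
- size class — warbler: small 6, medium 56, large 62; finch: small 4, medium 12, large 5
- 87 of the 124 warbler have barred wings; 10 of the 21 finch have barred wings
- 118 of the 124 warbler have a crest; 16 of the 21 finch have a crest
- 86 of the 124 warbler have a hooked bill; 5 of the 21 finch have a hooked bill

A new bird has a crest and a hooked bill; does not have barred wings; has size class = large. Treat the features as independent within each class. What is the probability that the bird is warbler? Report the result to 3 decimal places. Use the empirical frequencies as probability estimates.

0.963

warbler: (124/145) × (62/124) × (37/124) × (118/124) × (86/124) ≈ 0.0842056
finch: (21/145) × (5/21) × (11/21) × (16/21) × (5/21) ≈ 0.00327663
P(warbler | x) = 0.0842056 / 0.08748223 ≈ 0.963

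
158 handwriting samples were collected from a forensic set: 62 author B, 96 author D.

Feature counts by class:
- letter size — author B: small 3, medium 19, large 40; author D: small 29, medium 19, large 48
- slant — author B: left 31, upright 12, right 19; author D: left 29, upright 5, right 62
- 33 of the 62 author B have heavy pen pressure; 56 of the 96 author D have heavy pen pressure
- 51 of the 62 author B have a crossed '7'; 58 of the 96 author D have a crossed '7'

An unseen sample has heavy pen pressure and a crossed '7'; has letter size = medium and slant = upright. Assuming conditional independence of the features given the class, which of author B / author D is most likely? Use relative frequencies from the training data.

author B: (62/158) × (19/62) × (12/62) × (33/62) × (51/62) ≈ 0.0101903
author D: (96/158) × (19/96) × (5/96) × (56/96) × (58/96) ≈ 0.00220734
Highest score → author B.

author B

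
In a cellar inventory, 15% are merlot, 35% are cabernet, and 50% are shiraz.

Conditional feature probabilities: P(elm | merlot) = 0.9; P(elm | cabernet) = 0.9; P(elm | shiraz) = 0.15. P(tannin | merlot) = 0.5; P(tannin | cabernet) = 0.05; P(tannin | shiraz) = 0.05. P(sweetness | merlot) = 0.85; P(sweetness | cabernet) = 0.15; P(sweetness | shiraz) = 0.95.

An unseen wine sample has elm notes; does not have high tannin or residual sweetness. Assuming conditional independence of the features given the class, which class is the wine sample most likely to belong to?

cabernet

merlot: 0.15 × 0.9 × (1−0.5) × (1−0.85) = 0.010125
cabernet: 0.35 × 0.9 × (1−0.05) × (1−0.15) = 0.2543625
shiraz: 0.5 × 0.15 × (1−0.05) × (1−0.95) = 0.0035625
Highest score → cabernet.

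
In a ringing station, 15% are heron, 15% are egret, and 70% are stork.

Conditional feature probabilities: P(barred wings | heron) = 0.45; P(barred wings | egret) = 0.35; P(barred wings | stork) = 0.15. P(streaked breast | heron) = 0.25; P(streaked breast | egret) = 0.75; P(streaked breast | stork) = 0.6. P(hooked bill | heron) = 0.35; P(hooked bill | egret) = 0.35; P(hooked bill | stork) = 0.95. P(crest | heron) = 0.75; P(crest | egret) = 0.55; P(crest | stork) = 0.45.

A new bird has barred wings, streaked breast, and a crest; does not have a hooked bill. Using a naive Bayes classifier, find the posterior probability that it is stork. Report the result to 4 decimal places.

heron: 0.15 × 0.45 × 0.25 × (1−0.35) × 0.75 = 0.0082265625
egret: 0.15 × 0.35 × 0.75 × (1−0.35) × 0.55 = 0.0140765625
stork: 0.7 × 0.15 × 0.6 × (1−0.95) × 0.45 = 0.0014175
P(stork | x) = 0.0014175 / 0.023720625 ≈ 0.0598

0.0598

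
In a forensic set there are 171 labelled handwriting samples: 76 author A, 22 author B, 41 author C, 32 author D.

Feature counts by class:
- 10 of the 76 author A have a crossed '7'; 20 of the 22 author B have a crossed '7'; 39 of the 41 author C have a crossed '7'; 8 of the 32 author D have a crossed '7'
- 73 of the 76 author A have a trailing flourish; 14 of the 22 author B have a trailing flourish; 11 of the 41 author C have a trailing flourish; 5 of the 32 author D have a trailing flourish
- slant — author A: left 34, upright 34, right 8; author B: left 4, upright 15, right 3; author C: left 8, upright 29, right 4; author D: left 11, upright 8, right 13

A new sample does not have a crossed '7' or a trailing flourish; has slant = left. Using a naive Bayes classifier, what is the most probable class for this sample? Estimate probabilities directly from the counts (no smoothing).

author D

author A: (76/171) × (66/76) × (3/76) × (34/76) ≈ 0.00681586
author B: (22/171) × (2/22) × (8/22) × (4/22) ≈ 0.000773283
author C: (41/171) × (2/41) × (30/41) × (8/41) ≈ 0.00166985
author D: (32/171) × (24/32) × (27/32) × (11/32) ≈ 0.0407072
Highest score → author D.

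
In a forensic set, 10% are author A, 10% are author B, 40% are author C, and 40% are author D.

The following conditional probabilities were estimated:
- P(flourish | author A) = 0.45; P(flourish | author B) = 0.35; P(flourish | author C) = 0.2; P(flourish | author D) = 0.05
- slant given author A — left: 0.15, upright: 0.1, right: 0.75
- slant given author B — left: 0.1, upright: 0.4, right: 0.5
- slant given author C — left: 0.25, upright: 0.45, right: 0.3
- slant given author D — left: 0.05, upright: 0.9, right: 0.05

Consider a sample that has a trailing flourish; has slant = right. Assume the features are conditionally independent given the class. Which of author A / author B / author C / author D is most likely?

author A

author A: 0.1 × 0.45 × 0.75 = 0.03375
author B: 0.1 × 0.35 × 0.5 = 0.0175
author C: 0.4 × 0.2 × 0.3 = 0.024
author D: 0.4 × 0.05 × 0.05 = 0.001
Highest score → author A.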